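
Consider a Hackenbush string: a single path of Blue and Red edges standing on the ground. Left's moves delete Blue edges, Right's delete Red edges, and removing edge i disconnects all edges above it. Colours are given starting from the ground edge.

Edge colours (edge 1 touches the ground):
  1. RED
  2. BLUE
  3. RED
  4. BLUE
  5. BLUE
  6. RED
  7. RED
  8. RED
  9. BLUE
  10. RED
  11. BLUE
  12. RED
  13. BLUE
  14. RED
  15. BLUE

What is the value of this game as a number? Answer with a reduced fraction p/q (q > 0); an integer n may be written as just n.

-10069/16384

R: Left { — }, Right { 0 } => simplest -1
RB: Left { -1 }, Right { 0 } => simplest -1/2
RBR: Left { -1 }, Right { -1/2, 0 } => simplest -3/4
RBRB: Left { -1, -3/4 }, Right { -1/2, 0 } => simplest -5/8
RBRBB: Left { -1, -3/4, -5/8 }, Right { -1/2, 0 } => simplest -9/16
RBRBBR: Left { -1, -3/4, -5/8 }, Right { -9/16, -1/2, 0 } => simplest -19/32
RBRBBRR: Left { -1, -3/4, -5/8 }, Right { -19/32, -9/16, -1/2, 0 } => simplest -39/64
RBRBBRRR: Left { -1, -3/4, -5/8 }, Right { -39/64, -19/32, -9/16, -1/2, 0 } => simplest -79/128
RBRBBRRRB: Left { -1, -3/4, -5/8, -79/128 }, Right { -39/64, -19/32, -9/16, -1/2, 0 } => simplest -157/256
RBRBBRRRBR: Left { -1, -3/4, -5/8, -79/128 }, Right { -157/256, -39/64, -19/32, -9/16, -1/2, 0 } => simplest -315/512
RBRBBRRRBRB: Left { -1, -3/4, -5/8, -79/128, -315/512 }, Right { -157/256, -39/64, -19/32, -9/16, -1/2, 0 } => simplest -629/1024
RBRBBRRRBRBR: Left { -1, -3/4, -5/8, -79/128, -315/512 }, Right { -629/1024, -157/256, -39/64, -19/32, -9/16, -1/2, 0 } => simplest -1259/2048
RBRBBRRRBRBRB: Left { -1, -3/4, -5/8, -79/128, -315/512, -1259/2048 }, Right { -629/1024, -157/256, -39/64, -19/32, -9/16, -1/2, 0 } => simplest -2517/4096
RBRBBRRRBRBRBR: Left { -1, -3/4, -5/8, -79/128, -315/512, -1259/2048 }, Right { -2517/4096, -629/1024, -157/256, -39/64, -19/32, -9/16, -1/2, 0 } => simplest -5035/8192
RBRBBRRRBRBRBRB: Left { -1, -3/4, -5/8, -79/128, -315/512, -1259/2048, -5035/8192 }, Right { -2517/4096, -629/1024, -157/256, -39/64, -19/32, -9/16, -1/2, 0 } => simplest -10069/16384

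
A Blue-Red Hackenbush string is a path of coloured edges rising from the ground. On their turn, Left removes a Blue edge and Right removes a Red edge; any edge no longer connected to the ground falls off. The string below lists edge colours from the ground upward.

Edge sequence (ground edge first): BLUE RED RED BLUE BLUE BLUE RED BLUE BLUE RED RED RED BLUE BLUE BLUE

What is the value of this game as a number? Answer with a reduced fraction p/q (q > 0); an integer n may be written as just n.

1 of 15 · B · max L 0 · min R +∞ so 1
2 of 15 · BR · max L 0 · min R 1 so 1/2
3 of 15 · BRR · max L 0 · min R 1/2 so 1/4
4 of 15 · BRRB · max L 1/4 · min R 1/2 so 3/8
5 of 15 · BRRBB · max L 3/8 · min R 1/2 so 7/16
6 of 15 · BRRBBB · max L 7/16 · min R 1/2 so 15/32
7 of 15 · BRRBBBR · max L 7/16 · min R 15/32 so 29/64
8 of 15 · BRRBBBRB · max L 29/64 · min R 15/32 so 59/128
9 of 15 · BRRBBBRBB · max L 59/128 · min R 15/32 so 119/256
10 of 15 · BRRBBBRBBR · max L 59/128 · min R 119/256 so 237/512
11 of 15 · BRRBBBRBBRR · max L 59/128 · min R 237/512 so 473/1024
12 of 15 · BRRBBBRBBRRR · max L 59/128 · min R 473/1024 so 945/2048
13 of 15 · BRRBBBRBBRRRB · max L 945/2048 · min R 473/1024 so 1891/4096
14 of 15 · BRRBBBRBBRRRBB · max L 1891/4096 · min R 473/1024 so 3783/8192
15 of 15 · BRRBBBRBBRRRBBB · max L 3783/8192 · min R 473/1024 so 7567/16384

7567/16384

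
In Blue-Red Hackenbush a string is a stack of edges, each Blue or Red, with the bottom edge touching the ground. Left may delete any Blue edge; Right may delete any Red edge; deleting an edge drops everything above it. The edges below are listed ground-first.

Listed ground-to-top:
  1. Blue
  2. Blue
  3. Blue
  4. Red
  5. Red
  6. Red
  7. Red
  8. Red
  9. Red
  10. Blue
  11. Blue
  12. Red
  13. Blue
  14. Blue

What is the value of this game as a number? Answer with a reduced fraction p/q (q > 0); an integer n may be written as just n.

4151/2048

Recurse on prefixes of the 14-edge string Blue Blue Blue Red Red Red Red Red Red Blue Blue Red Blue Blue:
B: Left { 0 }, Right { · } — simplest 1
BB: Left { 0; 1 }, Right { · } — simplest 2
BBB: Left { 0; 1; 2 }, Right { · } — simplest 3
BBBR: Left { 0; 1; 2 }, Right { 3 } — simplest 5/2
BBBRR: Left { 0; 1; 2 }, Right { 5/2; 3 } — simplest 9/4
BBBRRR: Left { 0; 1; 2 }, Right { 9/4; 5/2; 3 } — simplest 17/8
BBBRRRR: Left { 0; 1; 2 }, Right { 17/8; 9/4; 5/2; 3 } — simplest 33/16
BBBRRRRR: Left { 0; 1; 2 }, Right { 33/16; 17/8; 9/4; 5/2; 3 } — simplest 65/32
BBBRRRRRR: Left { 0; 1; 2 }, Right { 65/32; 33/16; 17/8; 9/4; 5/2; 3 } — simplest 129/64
BBBRRRRRRB: Left { 0; 1; 2; 129/64 }, Right { 65/32; 33/16; 17/8; 9/4; 5/2; 3 } — simplest 259/128
BBBRRRRRRBB: Left { 0; 1; 2; 129/64; 259/128 }, Right { 65/32; 33/16; 17/8; 9/4; 5/2; 3 } — simplest 519/256
BBBRRRRRRBBR: Left { 0; 1; 2; 129/64; 259/128 }, Right { 519/256; 65/32; 33/16; 17/8; 9/4; 5/2; 3 } — simplest 1037/512
BBBRRRRRRBBRB: Left { 0; 1; 2; 129/64; 259/128; 1037/512 }, Right { 519/256; 65/32; 33/16; 17/8; 9/4; 5/2; 3 } — simplest 2075/1024
BBBRRRRRRBBRBB: Left { 0; 1; 2; 129/64; 259/128; 1037/512; 2075/1024 }, Right { 519/256; 65/32; 33/16; 17/8; 9/4; 5/2; 3 } — simplest 4151/2048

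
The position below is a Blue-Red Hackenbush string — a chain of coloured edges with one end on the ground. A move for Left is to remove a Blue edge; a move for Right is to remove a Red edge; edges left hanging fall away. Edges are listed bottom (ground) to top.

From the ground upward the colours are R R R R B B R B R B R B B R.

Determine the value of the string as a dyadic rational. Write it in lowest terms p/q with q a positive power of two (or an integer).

-3411/1024

value(R) = { · | 0 } so -1
value(RR) = { · | -1; 0 } so -2
value(RRR) = { · | -2; -1; 0 } so -3
value(RRRR) = { · | -3; -2; -1; 0 } so -4
value(RRRRB) = { -4 | -3; -2; -1; 0 } so -7/2
value(RRRRBB) = { -4; -7/2 | -3; -2; -1; 0 } so -13/4
value(RRRRBBR) = { -4; -7/2 | -13/4; -3; -2; -1; 0 } so -27/8
value(RRRRBBRB) = { -4; -7/2; -27/8 | -13/4; -3; -2; -1; 0 } so -53/16
value(RRRRBBRBR) = { -4; -7/2; -27/8 | -53/16; -13/4; -3; -2; -1; 0 } so -107/32
value(RRRRBBRBRB) = { -4; -7/2; -27/8; -107/32 | -53/16; -13/4; -3; -2; -1; 0 } so -213/64
value(RRRRBBRBRBR) = { -4; -7/2; -27/8; -107/32 | -213/64; -53/16; -13/4; -3; -2; -1; 0 } so -427/128
value(RRRRBBRBRBRB) = { -4; -7/2; -27/8; -107/32; -427/128 | -213/64; -53/16; -13/4; -3; -2; -1; 0 } so -853/256
value(RRRRBBRBRBRBB) = { -4; -7/2; -27/8; -107/32; -427/128; -853/256 | -213/64; -53/16; -13/4; -3; -2; -1; 0 } so -1705/512
value(RRRRBBRBRBRBBR) = { -4; -7/2; -27/8; -107/32; -427/128; -853/256 | -1705/512; -213/64; -53/16; -13/4; -3; -2; -1; 0 } so -3411/1024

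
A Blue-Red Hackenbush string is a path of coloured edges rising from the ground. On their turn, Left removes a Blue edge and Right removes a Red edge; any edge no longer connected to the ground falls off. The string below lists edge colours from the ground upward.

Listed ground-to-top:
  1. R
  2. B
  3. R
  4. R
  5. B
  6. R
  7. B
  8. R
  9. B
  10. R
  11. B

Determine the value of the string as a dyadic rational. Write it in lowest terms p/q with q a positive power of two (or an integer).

-853/1024

edge 1 of 11 (R): { · | 0 } = -1
edge 2 of 11 (B): { -1 | 0 } = -1/2
edge 3 of 11 (R): { -1 | -1/2,0 } = -3/4
edge 4 of 11 (R): { -1 | -3/4,-1/2,0 } = -7/8
edge 5 of 11 (B): { -1,-7/8 | -3/4,-1/2,0 } = -13/16
edge 6 of 11 (R): { -1,-7/8 | -13/16,-3/4,-1/2,0 } = -27/32
edge 7 of 11 (B): { -1,-7/8,-27/32 | -13/16,-3/4,-1/2,0 } = -53/64
edge 8 of 11 (R): { -1,-7/8,-27/32 | -53/64,-13/16,-3/4,-1/2,0 } = -107/128
edge 9 of 11 (B): { -1,-7/8,-27/32,-107/128 | -53/64,-13/16,-3/4,-1/2,0 } = -213/256
edge 10 of 11 (R): { -1,-7/8,-27/32,-107/128 | -213/256,-53/64,-13/16,-3/4,-1/2,0 } = -427/512
edge 11 of 11 (B): { -1,-7/8,-27/32,-107/128,-427/512 | -213/256,-53/64,-13/16,-3/4,-1/2,0 } = -853/1024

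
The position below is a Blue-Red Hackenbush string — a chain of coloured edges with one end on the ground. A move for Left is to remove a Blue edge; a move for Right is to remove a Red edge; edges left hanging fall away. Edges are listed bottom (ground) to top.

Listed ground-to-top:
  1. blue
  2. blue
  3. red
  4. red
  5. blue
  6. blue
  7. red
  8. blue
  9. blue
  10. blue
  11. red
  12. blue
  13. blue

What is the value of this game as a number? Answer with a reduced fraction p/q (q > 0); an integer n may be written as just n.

1 of 13 · b · max L 0 · min R +∞ → 1
2 of 13 · bb · max L 1 · min R +∞ → 2
3 of 13 · bbr · max L 1 · min R 2 → 3/2
4 of 13 · bbrr · max L 1 · min R 3/2 → 5/4
5 of 13 · bbrrb · max L 5/4 · min R 3/2 → 11/8
6 of 13 · bbrrbb · max L 11/8 · min R 3/2 → 23/16
7 of 13 · bbrrbbr · max L 11/8 · min R 23/16 → 45/32
8 of 13 · bbrrbbrb · max L 45/32 · min R 23/16 → 91/64
9 of 13 · bbrrbbrbb · max L 91/64 · min R 23/16 → 183/128
10 of 13 · bbrrbbrbbb · max L 183/128 · min R 23/16 → 367/256
11 of 13 · bbrrbbrbbbr · max L 183/128 · min R 367/256 → 733/512
12 of 13 · bbrrbbrbbbrb · max L 733/512 · min R 367/256 → 1467/1024
13 of 13 · bbrrbbrbbbrbb · max L 1467/1024 · min R 367/256 → 2935/2048

2935/2048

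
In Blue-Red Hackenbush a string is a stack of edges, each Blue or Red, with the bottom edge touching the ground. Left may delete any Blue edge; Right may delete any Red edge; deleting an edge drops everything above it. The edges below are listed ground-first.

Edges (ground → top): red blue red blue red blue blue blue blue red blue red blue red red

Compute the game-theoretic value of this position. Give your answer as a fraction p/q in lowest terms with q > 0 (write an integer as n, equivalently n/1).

1 of 15 · r · max L −∞ · min R 0 => -1
2 of 15 · rb · max L -1 · min R 0 => -1/2
3 of 15 · rbr · max L -1 · min R -1/2 => -3/4
4 of 15 · rbrb · max L -3/4 · min R -1/2 => -5/8
5 of 15 · rbrbr · max L -3/4 · min R -5/8 => -11/16
6 of 15 · rbrbrb · max L -11/16 · min R -5/8 => -21/32
7 of 15 · rbrbrbb · max L -21/32 · min R -5/8 => -41/64
8 of 15 · rbrbrbbb · max L -41/64 · min R -5/8 => -81/128
9 of 15 · rbrbrbbbb · max L -81/128 · min R -5/8 => -161/256
10 of 15 · rbrbrbbbbr · max L -81/128 · min R -161/256 => -323/512
11 of 15 · rbrbrbbbbrb · max L -323/512 · min R -161/256 => -645/1024
12 of 15 · rbrbrbbbbrbr · max L -323/512 · min R -645/1024 => -1291/2048
13 of 15 · rbrbrbbbbrbrb · max L -1291/2048 · min R -645/1024 => -2581/4096
14 of 15 · rbrbrbbbbrbrbr · max L -1291/2048 · min R -2581/4096 => -5163/8192
15 of 15 · rbrbrbbbbrbrbrr · max L -1291/2048 · min R -5163/8192 => -10327/16384

-10327/16384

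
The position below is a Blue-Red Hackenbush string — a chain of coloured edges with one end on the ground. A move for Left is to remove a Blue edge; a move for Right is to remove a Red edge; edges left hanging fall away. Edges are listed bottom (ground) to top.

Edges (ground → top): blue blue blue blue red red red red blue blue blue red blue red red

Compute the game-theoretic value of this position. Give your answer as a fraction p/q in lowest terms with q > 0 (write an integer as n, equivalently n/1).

6377/2048

Recurse on prefixes of the 15-edge string blue blue blue blue red red red red blue blue blue red blue red red:
edge 1 of 15 (blue): { 0 |  } = 1
edge 2 of 15 (blue): { 0 1 |  } = 2
edge 3 of 15 (blue): { 0 1 2 |  } = 3
edge 4 of 15 (blue): { 0 1 2 3 |  } = 4
edge 5 of 15 (red): { 0 1 2 3 | 4 } = 7/2
edge 6 of 15 (red): { 0 1 2 3 | 7/2 4 } = 13/4
edge 7 of 15 (red): { 0 1 2 3 | 13/4 7/2 4 } = 25/8
edge 8 of 15 (red): { 0 1 2 3 | 25/8 13/4 7/2 4 } = 49/16
edge 9 of 15 (blue): { 0 1 2 3 49/16 | 25/8 13/4 7/2 4 } = 99/32
edge 10 of 15 (blue): { 0 1 2 3 49/16 99/32 | 25/8 13/4 7/2 4 } = 199/64
edge 11 of 15 (blue): { 0 1 2 3 49/16 99/32 199/64 | 25/8 13/4 7/2 4 } = 399/128
edge 12 of 15 (red): { 0 1 2 3 49/16 99/32 199/64 | 399/128 25/8 13/4 7/2 4 } = 797/256
edge 13 of 15 (blue): { 0 1 2 3 49/16 99/32 199/64 797/256 | 399/128 25/8 13/4 7/2 4 } = 1595/512
edge 14 of 15 (red): { 0 1 2 3 49/16 99/32 199/64 797/256 | 1595/512 399/128 25/8 13/4 7/2 4 } = 3189/1024
edge 15 of 15 (red): { 0 1 2 3 49/16 99/32 199/64 797/256 | 3189/1024 1595/512 399/128 25/8 13/4 7/2 4 } = 6377/2048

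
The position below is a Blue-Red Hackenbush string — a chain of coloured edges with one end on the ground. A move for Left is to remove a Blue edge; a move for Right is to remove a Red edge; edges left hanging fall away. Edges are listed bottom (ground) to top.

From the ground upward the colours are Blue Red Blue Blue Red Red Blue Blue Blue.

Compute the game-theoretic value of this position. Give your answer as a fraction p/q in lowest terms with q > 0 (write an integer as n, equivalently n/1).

207/256

step 1: add Blue to get B; options L={ 0 } R={ · } => 1
step 2: add Red to get BR; options L={ 0 } R={ 1 } => 1/2
step 3: add Blue to get BRB; options L={ 0 1/2 } R={ 1 } => 3/4
step 4: add Blue to get BRBB; options L={ 0 1/2 3/4 } R={ 1 } => 7/8
step 5: add Red to get BRBBR; options L={ 0 1/2 3/4 } R={ 7/8 1 } => 13/16
step 6: add Red to get BRBBRR; options L={ 0 1/2 3/4 } R={ 13/16 7/8 1 } => 25/32
step 7: add Blue to get BRBBRRB; options L={ 0 1/2 3/4 25/32 } R={ 13/16 7/8 1 } => 51/64
step 8: add Blue to get BRBBRRBB; options L={ 0 1/2 3/4 25/32 51/64 } R={ 13/16 7/8 1 } => 103/128
step 9: add Blue to get BRBBRRBBB; options L={ 0 1/2 3/4 25/32 51/64 103/128 } R={ 13/16 7/8 1 } => 207/256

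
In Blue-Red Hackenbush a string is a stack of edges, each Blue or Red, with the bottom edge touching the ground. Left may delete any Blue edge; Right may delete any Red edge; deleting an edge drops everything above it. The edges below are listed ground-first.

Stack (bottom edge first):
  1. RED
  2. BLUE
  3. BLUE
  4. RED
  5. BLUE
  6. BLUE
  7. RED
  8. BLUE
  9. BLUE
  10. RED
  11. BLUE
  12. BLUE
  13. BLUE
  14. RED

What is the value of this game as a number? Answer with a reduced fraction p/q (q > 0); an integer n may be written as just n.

Build g(s[:k]) for k = 1..14, string s = RED BLUE BLUE RED BLUE BLUE RED BLUE BLUE RED BLUE BLUE BLUE RED.
1 of 14 · R · max L −∞ · min R 0 → -1
2 of 14 · RB · max L -1 · min R 0 → -1/2
3 of 14 · RBB · max L -1/2 · min R 0 → -1/4
4 of 14 · RBBR · max L -1/2 · min R -1/4 → -3/8
5 of 14 · RBBRB · max L -3/8 · min R -1/4 → -5/16
6 of 14 · RBBRBB · max L -5/16 · min R -1/4 → -9/32
7 of 14 · RBBRBBR · max L -5/16 · min R -9/32 → -19/64
8 of 14 · RBBRBBRB · max L -19/64 · min R -9/32 → -37/128
9 of 14 · RBBRBBRBB · max L -37/128 · min R -9/32 → -73/256
10 of 14 · RBBRBBRBBR · max L -37/128 · min R -73/256 → -147/512
11 of 14 · RBBRBBRBBRB · max L -147/512 · min R -73/256 → -293/1024
12 of 14 · RBBRBBRBBRBB · max L -293/1024 · min R -73/256 → -585/2048
13 of 14 · RBBRBBRBBRBBB · max L -585/2048 · min R -73/256 → -1169/4096
14 of 14 · RBBRBBRBBRBBBR · max L -585/2048 · min R -1169/4096 → -2339/8192

-2339/8192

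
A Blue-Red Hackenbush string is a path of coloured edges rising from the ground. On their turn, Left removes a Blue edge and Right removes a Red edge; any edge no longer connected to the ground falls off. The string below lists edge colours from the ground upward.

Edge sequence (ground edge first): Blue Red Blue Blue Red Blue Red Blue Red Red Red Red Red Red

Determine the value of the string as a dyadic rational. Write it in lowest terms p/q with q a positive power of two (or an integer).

6785/8192

val_1 [B]  L=[0]  R=[∅]  — 1
val_2 [BR]  L=[0]  R=[1]  — 1/2
val_3 [BRB]  L=[0; 1/2]  R=[1]  — 3/4
val_4 [BRBB]  L=[0; 1/2; 3/4]  R=[1]  — 7/8
val_5 [BRBBR]  L=[0; 1/2; 3/4]  R=[7/8; 1]  — 13/16
val_6 [BRBBRB]  L=[0; 1/2; 3/4; 13/16]  R=[7/8; 1]  — 27/32
val_7 [BRBBRBR]  L=[0; 1/2; 3/4; 13/16]  R=[27/32; 7/8; 1]  — 53/64
val_8 [BRBBRBRB]  L=[0; 1/2; 3/4; 13/16; 53/64]  R=[27/32; 7/8; 1]  — 107/128
val_9 [BRBBRBRBR]  L=[0; 1/2; 3/4; 13/16; 53/64]  R=[107/128; 27/32; 7/8; 1]  — 213/256
val_10 [BRBBRBRBRR]  L=[0; 1/2; 3/4; 13/16; 53/64]  R=[213/256; 107/128; 27/32; 7/8; 1]  — 425/512
val_11 [BRBBRBRBRRR]  L=[0; 1/2; 3/4; 13/16; 53/64]  R=[425/512; 213/256; 107/128; 27/32; 7/8; 1]  — 849/1024
val_12 [BRBBRBRBRRRR]  L=[0; 1/2; 3/4; 13/16; 53/64]  R=[849/1024; 425/512; 213/256; 107/128; 27/32; 7/8; 1]  — 1697/2048
val_13 [BRBBRBRBRRRRR]  L=[0; 1/2; 3/4; 13/16; 53/64]  R=[1697/2048; 849/1024; 425/512; 213/256; 107/128; 27/32; 7/8; 1]  — 3393/4096
val_14 [BRBBRBRBRRRRRR]  L=[0; 1/2; 3/4; 13/16; 53/64]  R=[3393/4096; 1697/2048; 849/1024; 425/512; 213/256; 107/128; 27/32; 7/8; 1]  — 6785/8192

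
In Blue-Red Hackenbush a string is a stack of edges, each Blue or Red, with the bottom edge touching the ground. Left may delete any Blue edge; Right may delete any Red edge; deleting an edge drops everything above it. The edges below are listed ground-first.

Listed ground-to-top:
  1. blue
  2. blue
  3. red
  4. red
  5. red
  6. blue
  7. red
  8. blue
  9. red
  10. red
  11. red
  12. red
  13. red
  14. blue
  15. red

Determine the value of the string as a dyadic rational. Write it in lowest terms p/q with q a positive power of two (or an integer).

Recurse on prefixes of the 15-edge string blue blue red red red blue red blue red red red red red blue red:
edge 1 of 15 (blue): { 0 | — } -> 1
edge 2 of 15 (blue): { 0, 1 | — } -> 2
edge 3 of 15 (red): { 0, 1 | 2 } -> 3/2
edge 4 of 15 (red): { 0, 1 | 3/2, 2 } -> 5/4
edge 5 of 15 (red): { 0, 1 | 5/4, 3/2, 2 } -> 9/8
edge 6 of 15 (blue): { 0, 1, 9/8 | 5/4, 3/2, 2 } -> 19/16
edge 7 of 15 (red): { 0, 1, 9/8 | 19/16, 5/4, 3/2, 2 } -> 37/32
edge 8 of 15 (blue): { 0, 1, 9/8, 37/32 | 19/16, 5/4, 3/2, 2 } -> 75/64
edge 9 of 15 (red): { 0, 1, 9/8, 37/32 | 75/64, 19/16, 5/4, 3/2, 2 } -> 149/128
edge 10 of 15 (red): { 0, 1, 9/8, 37/32 | 149/128, 75/64, 19/16, 5/4, 3/2, 2 } -> 297/256
edge 11 of 15 (red): { 0, 1, 9/8, 37/32 | 297/256, 149/128, 75/64, 19/16, 5/4, 3/2, 2 } -> 593/512
edge 12 of 15 (red): { 0, 1, 9/8, 37/32 | 593/512, 297/256, 149/128, 75/64, 19/16, 5/4, 3/2, 2 } -> 1185/1024
edge 13 of 15 (red): { 0, 1, 9/8, 37/32 | 1185/1024, 593/512, 297/256, 149/128, 75/64, 19/16, 5/4, 3/2, 2 } -> 2369/2048
edge 14 of 15 (blue): { 0, 1, 9/8, 37/32, 2369/2048 | 1185/1024, 593/512, 297/256, 149/128, 75/64, 19/16, 5/4, 3/2, 2 } -> 4739/4096
edge 15 of 15 (red): { 0, 1, 9/8, 37/32, 2369/2048 | 4739/4096, 1185/1024, 593/512, 297/256, 149/128, 75/64, 19/16, 5/4, 3/2, 2 } -> 9477/8192

9477/8192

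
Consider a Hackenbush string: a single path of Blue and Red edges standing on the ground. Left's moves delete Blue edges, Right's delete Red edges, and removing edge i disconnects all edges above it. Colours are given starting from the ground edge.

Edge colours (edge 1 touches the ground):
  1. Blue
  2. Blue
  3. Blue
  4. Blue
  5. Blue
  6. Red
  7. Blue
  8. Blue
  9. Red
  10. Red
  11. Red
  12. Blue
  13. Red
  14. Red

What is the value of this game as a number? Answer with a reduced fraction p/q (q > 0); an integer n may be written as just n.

Build val(s[:k]) for k = 1..14, string s = Blue Blue Blue Blue Blue Red Blue Blue Red Red Red Blue Red Red.
val(B) = { 0 | · } => 1
val(BB) = { 0,1 | · } => 2
val(BBB) = { 0,1,2 | · } => 3
val(BBBB) = { 0,1,2,3 | · } => 4
val(BBBBB) = { 0,1,2,3,4 | · } => 5
val(BBBBBR) = { 0,1,2,3,4 | 5 } => 9/2
val(BBBBBRB) = { 0,1,2,3,4,9/2 | 5 } => 19/4
val(BBBBBRBB) = { 0,1,2,3,4,9/2,19/4 | 5 } => 39/8
val(BBBBBRBBR) = { 0,1,2,3,4,9/2,19/4 | 39/8,5 } => 77/16
val(BBBBBRBBRR) = { 0,1,2,3,4,9/2,19/4 | 77/16,39/8,5 } => 153/32
val(BBBBBRBBRRR) = { 0,1,2,3,4,9/2,19/4 | 153/32,77/16,39/8,5 } => 305/64
val(BBBBBRBBRRRB) = { 0,1,2,3,4,9/2,19/4,305/64 | 153/32,77/16,39/8,5 } => 611/128
val(BBBBBRBBRRRBR) = { 0,1,2,3,4,9/2,19/4,305/64 | 611/128,153/32,77/16,39/8,5 } => 1221/256
val(BBBBBRBBRRRBRR) = { 0,1,2,3,4,9/2,19/4,305/64 | 1221/256,611/128,153/32,77/16,39/8,5 } => 2441/512

2441/512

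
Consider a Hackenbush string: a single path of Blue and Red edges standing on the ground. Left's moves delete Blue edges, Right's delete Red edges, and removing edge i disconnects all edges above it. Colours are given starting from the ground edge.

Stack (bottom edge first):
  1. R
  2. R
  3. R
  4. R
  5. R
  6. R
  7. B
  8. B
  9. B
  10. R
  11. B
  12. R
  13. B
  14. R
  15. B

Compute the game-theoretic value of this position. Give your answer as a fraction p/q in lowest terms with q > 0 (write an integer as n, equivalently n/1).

-2645/512

step 1: add R to get R; options L={ · } R={ 0 } gives -1
step 2: add R to get RR; options L={ · } R={ -1 0 } gives -2
step 3: add R to get RRR; options L={ · } R={ -2 -1 0 } gives -3
step 4: add R to get RRRR; options L={ · } R={ -3 -2 -1 0 } gives -4
step 5: add R to get RRRRR; options L={ · } R={ -4 -3 -2 -1 0 } gives -5
step 6: add R to get RRRRRR; options L={ · } R={ -5 -4 -3 -2 -1 0 } gives -6
step 7: add B to get RRRRRRB; options L={ -6 } R={ -5 -4 -3 -2 -1 0 } gives -11/2
step 8: add B to get RRRRRRBB; options L={ -6 -11/2 } R={ -5 -4 -3 -2 -1 0 } gives -21/4
step 9: add B to get RRRRRRBBB; options L={ -6 -11/2 -21/4 } R={ -5 -4 -3 -2 -1 0 } gives -41/8
step 10: add R to get RRRRRRBBBR; options L={ -6 -11/2 -21/4 } R={ -41/8 -5 -4 -3 -2 -1 0 } gives -83/16
step 11: add B to get RRRRRRBBBRB; options L={ -6 -11/2 -21/4 -83/16 } R={ -41/8 -5 -4 -3 -2 -1 0 } gives -165/32
step 12: add R to get RRRRRRBBBRBR; options L={ -6 -11/2 -21/4 -83/16 } R={ -165/32 -41/8 -5 -4 -3 -2 -1 0 } gives -331/64
step 13: add B to get RRRRRRBBBRBRB; options L={ -6 -11/2 -21/4 -83/16 -331/64 } R={ -165/32 -41/8 -5 -4 -3 -2 -1 0 } gives -661/128
step 14: add R to get RRRRRRBBBRBRBR; options L={ -6 -11/2 -21/4 -83/16 -331/64 } R={ -661/128 -165/32 -41/8 -5 -4 -3 -2 -1 0 } gives -1323/256
step 15: add B to get RRRRRRBBBRBRBRB; options L={ -6 -11/2 -21/4 -83/16 -331/64 -1323/256 } R={ -661/128 -165/32 -41/8 -5 -4 -3 -2 -1 0 } gives -2645/512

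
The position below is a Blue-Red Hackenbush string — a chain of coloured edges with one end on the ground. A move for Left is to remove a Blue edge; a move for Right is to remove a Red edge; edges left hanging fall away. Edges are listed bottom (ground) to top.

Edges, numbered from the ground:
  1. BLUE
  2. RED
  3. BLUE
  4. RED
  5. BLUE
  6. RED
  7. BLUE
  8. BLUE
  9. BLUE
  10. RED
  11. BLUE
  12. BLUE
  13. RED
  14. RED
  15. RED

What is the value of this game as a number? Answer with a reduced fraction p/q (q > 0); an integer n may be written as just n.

11185/16384

1 of 15 · B · max L 0 · min R +∞ => 1
2 of 15 · BR · max L 0 · min R 1 => 1/2
3 of 15 · BRB · max L 1/2 · min R 1 => 3/4
4 of 15 · BRBR · max L 1/2 · min R 3/4 => 5/8
5 of 15 · BRBRB · max L 5/8 · min R 3/4 => 11/16
6 of 15 · BRBRBR · max L 5/8 · min R 11/16 => 21/32
7 of 15 · BRBRBRB · max L 21/32 · min R 11/16 => 43/64
8 of 15 · BRBRBRBB · max L 43/64 · min R 11/16 => 87/128
9 of 15 · BRBRBRBBB · max L 87/128 · min R 11/16 => 175/256
10 of 15 · BRBRBRBBBR · max L 87/128 · min R 175/256 => 349/512
11 of 15 · BRBRBRBBBRB · max L 349/512 · min R 175/256 => 699/1024
12 of 15 · BRBRBRBBBRBB · max L 699/1024 · min R 175/256 => 1399/2048
13 of 15 · BRBRBRBBBRBBR · max L 699/1024 · min R 1399/2048 => 2797/4096
14 of 15 · BRBRBRBBBRBBRR · max L 699/1024 · min R 2797/4096 => 5593/8192
15 of 15 · BRBRBRBBBRBBRRR · max L 699/1024 · min R 5593/8192 => 11185/16384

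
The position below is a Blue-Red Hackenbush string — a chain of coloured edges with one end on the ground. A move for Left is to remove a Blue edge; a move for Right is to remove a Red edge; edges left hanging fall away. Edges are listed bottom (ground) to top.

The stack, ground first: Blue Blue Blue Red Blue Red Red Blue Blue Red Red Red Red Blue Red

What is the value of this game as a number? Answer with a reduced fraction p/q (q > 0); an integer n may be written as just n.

10629/4096

Build val(s[:k]) for k = 1..15, string s = Blue Blue Blue Red Blue Red Red Blue Blue Red Red Red Red Blue Red.
step 1: add Blue to get B; options L={ 0 } R={ — } → 1
step 2: add Blue to get BB; options L={ 0; 1 } R={ — } → 2
step 3: add Blue to get BBB; options L={ 0; 1; 2 } R={ — } → 3
step 4: add Red to get BBBR; options L={ 0; 1; 2 } R={ 3 } → 5/2
step 5: add Blue to get BBBRB; options L={ 0; 1; 2; 5/2 } R={ 3 } → 11/4
step 6: add Red to get BBBRBR; options L={ 0; 1; 2; 5/2 } R={ 11/4; 3 } → 21/8
step 7: add Red to get BBBRBRR; options L={ 0; 1; 2; 5/2 } R={ 21/8; 11/4; 3 } → 41/16
step 8: add Blue to get BBBRBRRB; options L={ 0; 1; 2; 5/2; 41/16 } R={ 21/8; 11/4; 3 } → 83/32
step 9: add Blue to get BBBRBRRBB; options L={ 0; 1; 2; 5/2; 41/16; 83/32 } R={ 21/8; 11/4; 3 } → 167/64
step 10: add Red to get BBBRBRRBBR; options L={ 0; 1; 2; 5/2; 41/16; 83/32 } R={ 167/64; 21/8; 11/4; 3 } → 333/128
step 11: add Red to get BBBRBRRBBRR; options L={ 0; 1; 2; 5/2; 41/16; 83/32 } R={ 333/128; 167/64; 21/8; 11/4; 3 } → 665/256
step 12: add Red to get BBBRBRRBBRRR; options L={ 0; 1; 2; 5/2; 41/16; 83/32 } R={ 665/256; 333/128; 167/64; 21/8; 11/4; 3 } → 1329/512
step 13: add Red to get BBBRBRRBBRRRR; options L={ 0; 1; 2; 5/2; 41/16; 83/32 } R={ 1329/512; 665/256; 333/128; 167/64; 21/8; 11/4; 3 } → 2657/1024
step 14: add Blue to get BBBRBRRBBRRRRB; options L={ 0; 1; 2; 5/2; 41/16; 83/32; 2657/1024 } R={ 1329/512; 665/256; 333/128; 167/64; 21/8; 11/4; 3 } → 5315/2048
step 15: add Red to get BBBRBRRBBRRRRBR; options L={ 0; 1; 2; 5/2; 41/16; 83/32; 2657/1024 } R={ 5315/2048; 1329/512; 665/256; 333/128; 167/64; 21/8; 11/4; 3 } → 10629/4096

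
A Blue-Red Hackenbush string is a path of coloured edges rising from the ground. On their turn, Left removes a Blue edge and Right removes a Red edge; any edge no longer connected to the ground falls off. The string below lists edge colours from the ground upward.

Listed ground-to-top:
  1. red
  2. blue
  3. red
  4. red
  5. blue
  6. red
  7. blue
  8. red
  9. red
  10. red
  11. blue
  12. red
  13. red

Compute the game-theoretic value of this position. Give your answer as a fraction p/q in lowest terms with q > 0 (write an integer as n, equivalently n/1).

Recurse on prefixes of the 13-edge string red blue red red blue red blue red red red blue red red:
val(r) = { (no moves) | 0 } -> -1
val(rb) = { -1 | 0 } -> -1/2
val(rbr) = { -1 | -1/2; 0 } -> -3/4
val(rbrr) = { -1 | -3/4; -1/2; 0 } -> -7/8
val(rbrrb) = { -1; -7/8 | -3/4; -1/2; 0 } -> -13/16
val(rbrrbr) = { -1; -7/8 | -13/16; -3/4; -1/2; 0 } -> -27/32
val(rbrrbrb) = { -1; -7/8; -27/32 | -13/16; -3/4; -1/2; 0 } -> -53/64
val(rbrrbrbr) = { -1; -7/8; -27/32 | -53/64; -13/16; -3/4; -1/2; 0 } -> -107/128
val(rbrrbrbrr) = { -1; -7/8; -27/32 | -107/128; -53/64; -13/16; -3/4; -1/2; 0 } -> -215/256
val(rbrrbrbrrr) = { -1; -7/8; -27/32 | -215/256; -107/128; -53/64; -13/16; -3/4; -1/2; 0 } -> -431/512
val(rbrrbrbrrrb) = { -1; -7/8; -27/32; -431/512 | -215/256; -107/128; -53/64; -13/16; -3/4; -1/2; 0 } -> -861/1024
val(rbrrbrbrrrbr) = { -1; -7/8; -27/32; -431/512 | -861/1024; -215/256; -107/128; -53/64; -13/16; -3/4; -1/2; 0 } -> -1723/2048
val(rbrrbrbrrrbrr) = { -1; -7/8; -27/32; -431/512 | -1723/2048; -861/1024; -215/256; -107/128; -53/64; -13/16; -3/4; -1/2; 0 } -> -3447/4096

-3447/4096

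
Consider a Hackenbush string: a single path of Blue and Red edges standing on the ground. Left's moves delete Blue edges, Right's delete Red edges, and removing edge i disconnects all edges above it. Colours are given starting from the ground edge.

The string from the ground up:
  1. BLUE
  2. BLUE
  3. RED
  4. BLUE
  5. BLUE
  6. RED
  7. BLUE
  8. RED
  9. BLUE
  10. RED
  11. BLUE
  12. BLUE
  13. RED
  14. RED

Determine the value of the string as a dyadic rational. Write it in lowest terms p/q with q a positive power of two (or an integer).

7513/4096

Recurse on prefixes of the 14-edge string BLUE BLUE RED BLUE BLUE RED BLUE RED BLUE RED BLUE BLUE RED RED:
1 of 14 · B · max L 0 · min R +∞ => 1
2 of 14 · BB · max L 1 · min R +∞ => 2
3 of 14 · BBR · max L 1 · min R 2 => 3/2
4 of 14 · BBRB · max L 3/2 · min R 2 => 7/4
5 of 14 · BBRBB · max L 7/4 · min R 2 => 15/8
6 of 14 · BBRBBR · max L 7/4 · min R 15/8 => 29/16
7 of 14 · BBRBBRB · max L 29/16 · min R 15/8 => 59/32
8 of 14 · BBRBBRBR · max L 29/16 · min R 59/32 => 117/64
9 of 14 · BBRBBRBRB · max L 117/64 · min R 59/32 => 235/128
10 of 14 · BBRBBRBRBR · max L 117/64 · min R 235/128 => 469/256
11 of 14 · BBRBBRBRBRB · max L 469/256 · min R 235/128 => 939/512
12 of 14 · BBRBBRBRBRBB · max L 939/512 · min R 235/128 => 1879/1024
13 of 14 · BBRBBRBRBRBBR · max L 939/512 · min R 1879/1024 => 3757/2048
14 of 14 · BBRBBRBRBRBBRR · max L 939/512 · min R 3757/2048 => 7513/4096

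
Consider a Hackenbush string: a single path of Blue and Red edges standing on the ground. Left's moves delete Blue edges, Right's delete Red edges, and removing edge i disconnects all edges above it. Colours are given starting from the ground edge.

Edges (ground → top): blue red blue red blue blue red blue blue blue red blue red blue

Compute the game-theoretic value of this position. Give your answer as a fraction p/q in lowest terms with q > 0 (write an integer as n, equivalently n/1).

Build val(s[:k]) for k = 1..14, string s = blue red blue red blue blue red blue blue blue red blue red blue.
b: Left { 0 }, Right { · } = simplest 1
br: Left { 0 }, Right { 1 } = simplest 1/2
brb: Left { 0; 1/2 }, Right { 1 } = simplest 3/4
brbr: Left { 0; 1/2 }, Right { 3/4; 1 } = simplest 5/8
brbrb: Left { 0; 1/2; 5/8 }, Right { 3/4; 1 } = simplest 11/16
brbrbb: Left { 0; 1/2; 5/8; 11/16 }, Right { 3/4; 1 } = simplest 23/32
brbrbbr: Left { 0; 1/2; 5/8; 11/16 }, Right { 23/32; 3/4; 1 } = simplest 45/64
brbrbbrb: Left { 0; 1/2; 5/8; 11/16; 45/64 }, Right { 23/32; 3/4; 1 } = simplest 91/128
brbrbbrbb: Left { 0; 1/2; 5/8; 11/16; 45/64; 91/128 }, Right { 23/32; 3/4; 1 } = simplest 183/256
brbrbbrbbb: Left { 0; 1/2; 5/8; 11/16; 45/64; 91/128; 183/256 }, Right { 23/32; 3/4; 1 } = simplest 367/512
brbrbbrbbbr: Left { 0; 1/2; 5/8; 11/16; 45/64; 91/128; 183/256 }, Right { 367/512; 23/32; 3/4; 1 } = simplest 733/1024
brbrbbrbbbrb: Left { 0; 1/2; 5/8; 11/16; 45/64; 91/128; 183/256; 733/1024 }, Right { 367/512; 23/32; 3/4; 1 } = simplest 1467/2048
brbrbbrbbbrbr: Left { 0; 1/2; 5/8; 11/16; 45/64; 91/128; 183/256; 733/1024 }, Right { 1467/2048; 367/512; 23/32; 3/4; 1 } = simplest 2933/4096
brbrbbrbbbrbrb: Left { 0; 1/2; 5/8; 11/16; 45/64; 91/128; 183/256; 733/1024; 2933/4096 }, Right { 1467/2048; 367/512; 23/32; 3/4; 1 } = simplest 5867/8192

5867/8192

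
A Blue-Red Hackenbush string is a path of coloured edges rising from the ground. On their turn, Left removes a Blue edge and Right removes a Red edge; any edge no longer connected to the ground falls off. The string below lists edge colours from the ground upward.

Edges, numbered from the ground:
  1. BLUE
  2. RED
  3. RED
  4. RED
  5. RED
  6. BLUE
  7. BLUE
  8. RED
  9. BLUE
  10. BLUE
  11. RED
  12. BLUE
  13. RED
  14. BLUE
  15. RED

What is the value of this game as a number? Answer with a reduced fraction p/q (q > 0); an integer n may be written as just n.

1 of 15 · B · max L 0 · min R +∞ -> 1
2 of 15 · BR · max L 0 · min R 1 -> 1/2
3 of 15 · BRR · max L 0 · min R 1/2 -> 1/4
4 of 15 · BRRR · max L 0 · min R 1/4 -> 1/8
5 of 15 · BRRRR · max L 0 · min R 1/8 -> 1/16
6 of 15 · BRRRRB · max L 1/16 · min R 1/8 -> 3/32
7 of 15 · BRRRRBB · max L 3/32 · min R 1/8 -> 7/64
8 of 15 · BRRRRBBR · max L 3/32 · min R 7/64 -> 13/128
9 of 15 · BRRRRBBRB · max L 13/128 · min R 7/64 -> 27/256
10 of 15 · BRRRRBBRBB · max L 27/256 · min R 7/64 -> 55/512
11 of 15 · BRRRRBBRBBR · max L 27/256 · min R 55/512 -> 109/1024
12 of 15 · BRRRRBBRBBRB · max L 109/1024 · min R 55/512 -> 219/2048
13 of 15 · BRRRRBBRBBRBR · max L 109/1024 · min R 219/2048 -> 437/4096
14 of 15 · BRRRRBBRBBRBRB · max L 437/4096 · min R 219/2048 -> 875/8192
15 of 15 · BRRRRBBRBBRBRBR · max L 437/4096 · min R 875/8192 -> 1749/16384

1749/16384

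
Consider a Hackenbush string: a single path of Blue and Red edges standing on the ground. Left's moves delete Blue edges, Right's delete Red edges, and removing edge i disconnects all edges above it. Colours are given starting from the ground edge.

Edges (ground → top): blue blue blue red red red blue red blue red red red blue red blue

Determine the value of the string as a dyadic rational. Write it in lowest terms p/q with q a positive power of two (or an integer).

edge 1 of 15 (blue): { 0 | · } — 1
edge 2 of 15 (blue): { 0 1 | · } — 2
edge 3 of 15 (blue): { 0 1 2 | · } — 3
edge 4 of 15 (red): { 0 1 2 | 3 } — 5/2
edge 5 of 15 (red): { 0 1 2 | 5/2 3 } — 9/4
edge 6 of 15 (red): { 0 1 2 | 9/4 5/2 3 } — 17/8
edge 7 of 15 (blue): { 0 1 2 17/8 | 9/4 5/2 3 } — 35/16
edge 8 of 15 (red): { 0 1 2 17/8 | 35/16 9/4 5/2 3 } — 69/32
edge 9 of 15 (blue): { 0 1 2 17/8 69/32 | 35/16 9/4 5/2 3 } — 139/64
edge 10 of 15 (red): { 0 1 2 17/8 69/32 | 139/64 35/16 9/4 5/2 3 } — 277/128
edge 11 of 15 (red): { 0 1 2 17/8 69/32 | 277/128 139/64 35/16 9/4 5/2 3 } — 553/256
edge 12 of 15 (red): { 0 1 2 17/8 69/32 | 553/256 277/128 139/64 35/16 9/4 5/2 3 } — 1105/512
edge 13 of 15 (blue): { 0 1 2 17/8 69/32 1105/512 | 553/256 277/128 139/64 35/16 9/4 5/2 3 } — 2211/1024
edge 14 of 15 (red): { 0 1 2 17/8 69/32 1105/512 | 2211/1024 553/256 277/128 139/64 35/16 9/4 5/2 3 } — 4421/2048
edge 15 of 15 (blue): { 0 1 2 17/8 69/32 1105/512 4421/2048 | 2211/1024 553/256 277/128 139/64 35/16 9/4 5/2 3 } — 8843/4096

8843/4096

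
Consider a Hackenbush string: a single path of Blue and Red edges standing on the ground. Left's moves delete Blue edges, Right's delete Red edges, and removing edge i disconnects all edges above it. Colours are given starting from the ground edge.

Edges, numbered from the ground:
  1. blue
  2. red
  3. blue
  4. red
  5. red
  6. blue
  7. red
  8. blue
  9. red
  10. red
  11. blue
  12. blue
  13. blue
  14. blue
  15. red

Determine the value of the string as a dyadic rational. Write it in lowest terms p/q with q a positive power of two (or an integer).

9533/16384

step 1: add blue to get b; options L={ 0 } R={  } = 1
step 2: add red to get br; options L={ 0 } R={ 1 } = 1/2
step 3: add blue to get brb; options L={ 0; 1/2 } R={ 1 } = 3/4
step 4: add red to get brbr; options L={ 0; 1/2 } R={ 3/4; 1 } = 5/8
step 5: add red to get brbrr; options L={ 0; 1/2 } R={ 5/8; 3/4; 1 } = 9/16
step 6: add blue to get brbrrb; options L={ 0; 1/2; 9/16 } R={ 5/8; 3/4; 1 } = 19/32
step 7: add red to get brbrrbr; options L={ 0; 1/2; 9/16 } R={ 19/32; 5/8; 3/4; 1 } = 37/64
step 8: add blue to get brbrrbrb; options L={ 0; 1/2; 9/16; 37/64 } R={ 19/32; 5/8; 3/4; 1 } = 75/128
step 9: add red to get brbrrbrbr; options L={ 0; 1/2; 9/16; 37/64 } R={ 75/128; 19/32; 5/8; 3/4; 1 } = 149/256
step 10: add red to get brbrrbrbrr; options L={ 0; 1/2; 9/16; 37/64 } R={ 149/256; 75/128; 19/32; 5/8; 3/4; 1 } = 297/512
step 11: add blue to get brbrrbrbrrb; options L={ 0; 1/2; 9/16; 37/64; 297/512 } R={ 149/256; 75/128; 19/32; 5/8; 3/4; 1 } = 595/1024
step 12: add blue to get brbrrbrbrrbb; options L={ 0; 1/2; 9/16; 37/64; 297/512; 595/1024 } R={ 149/256; 75/128; 19/32; 5/8; 3/4; 1 } = 1191/2048
step 13: add blue to get brbrrbrbrrbbb; options L={ 0; 1/2; 9/16; 37/64; 297/512; 595/1024; 1191/2048 } R={ 149/256; 75/128; 19/32; 5/8; 3/4; 1 } = 2383/4096
step 14: add blue to get brbrrbrbrrbbbb; options L={ 0; 1/2; 9/16; 37/64; 297/512; 595/1024; 1191/2048; 2383/4096 } R={ 149/256; 75/128; 19/32; 5/8; 3/4; 1 } = 4767/8192
step 15: add red to get brbrrbrbrrbbbbr; options L={ 0; 1/2; 9/16; 37/64; 297/512; 595/1024; 1191/2048; 2383/4096 } R={ 4767/8192; 149/256; 75/128; 19/32; 5/8; 3/4; 1 } = 9533/16384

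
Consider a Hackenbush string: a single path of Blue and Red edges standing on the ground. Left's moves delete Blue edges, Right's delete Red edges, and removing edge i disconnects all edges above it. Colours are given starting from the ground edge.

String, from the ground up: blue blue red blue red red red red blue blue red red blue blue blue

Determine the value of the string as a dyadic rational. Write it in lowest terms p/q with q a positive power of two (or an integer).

12495/8192

Prefix values for blue blue red blue red red red red blue blue red red blue blue blue via {L|R} + simplicity:
b: Left { 0 }, Right { · } => simplest 1
bb: Left { 0,1 }, Right { · } => simplest 2
bbr: Left { 0,1 }, Right { 2 } => simplest 3/2
bbrb: Left { 0,1,3/2 }, Right { 2 } => simplest 7/4
bbrbr: Left { 0,1,3/2 }, Right { 7/4,2 } => simplest 13/8
bbrbrr: Left { 0,1,3/2 }, Right { 13/8,7/4,2 } => simplest 25/16
bbrbrrr: Left { 0,1,3/2 }, Right { 25/16,13/8,7/4,2 } => simplest 49/32
bbrbrrrr: Left { 0,1,3/2 }, Right { 49/32,25/16,13/8,7/4,2 } => simplest 97/64
bbrbrrrrb: Left { 0,1,3/2,97/64 }, Right { 49/32,25/16,13/8,7/4,2 } => simplest 195/128
bbrbrrrrbb: Left { 0,1,3/2,97/64,195/128 }, Right { 49/32,25/16,13/8,7/4,2 } => simplest 391/256
bbrbrrrrbbr: Left { 0,1,3/2,97/64,195/128 }, Right { 391/256,49/32,25/16,13/8,7/4,2 } => simplest 781/512
bbrbrrrrbbrr: Left { 0,1,3/2,97/64,195/128 }, Right { 781/512,391/256,49/32,25/16,13/8,7/4,2 } => simplest 1561/1024
bbrbrrrrbbrrb: Left { 0,1,3/2,97/64,195/128,1561/1024 }, Right { 781/512,391/256,49/32,25/16,13/8,7/4,2 } => simplest 3123/2048
bbrbrrrrbbrrbb: Left { 0,1,3/2,97/64,195/128,1561/1024,3123/2048 }, Right { 781/512,391/256,49/32,25/16,13/8,7/4,2 } => simplest 6247/4096
bbrbrrrrbbrrbbb: Left { 0,1,3/2,97/64,195/128,1561/1024,3123/2048,6247/4096 }, Right { 781/512,391/256,49/32,25/16,13/8,7/4,2 } => simplest 12495/8192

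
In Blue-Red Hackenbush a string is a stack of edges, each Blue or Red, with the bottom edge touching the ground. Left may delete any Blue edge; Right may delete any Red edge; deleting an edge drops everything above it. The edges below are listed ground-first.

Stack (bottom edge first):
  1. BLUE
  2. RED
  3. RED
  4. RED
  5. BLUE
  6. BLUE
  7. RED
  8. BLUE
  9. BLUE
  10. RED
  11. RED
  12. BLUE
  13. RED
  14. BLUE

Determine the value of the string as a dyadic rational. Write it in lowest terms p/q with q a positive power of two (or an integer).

1739/8192

val_1 [B]  L=[0]  R=[∅]  — 1
val_2 [BR]  L=[0]  R=[1]  — 1/2
val_3 [BRR]  L=[0]  R=[1/2 1]  — 1/4
val_4 [BRRR]  L=[0]  R=[1/4 1/2 1]  — 1/8
val_5 [BRRRB]  L=[0 1/8]  R=[1/4 1/2 1]  — 3/16
val_6 [BRRRBB]  L=[0 1/8 3/16]  R=[1/4 1/2 1]  — 7/32
val_7 [BRRRBBR]  L=[0 1/8 3/16]  R=[7/32 1/4 1/2 1]  — 13/64
val_8 [BRRRBBRB]  L=[0 1/8 3/16 13/64]  R=[7/32 1/4 1/2 1]  — 27/128
val_9 [BRRRBBRBB]  L=[0 1/8 3/16 13/64 27/128]  R=[7/32 1/4 1/2 1]  — 55/256
val_10 [BRRRBBRBBR]  L=[0 1/8 3/16 13/64 27/128]  R=[55/256 7/32 1/4 1/2 1]  — 109/512
val_11 [BRRRBBRBBRR]  L=[0 1/8 3/16 13/64 27/128]  R=[109/512 55/256 7/32 1/4 1/2 1]  — 217/1024
val_12 [BRRRBBRBBRRB]  L=[0 1/8 3/16 13/64 27/128 217/1024]  R=[109/512 55/256 7/32 1/4 1/2 1]  — 435/2048
val_13 [BRRRBBRBBRRBR]  L=[0 1/8 3/16 13/64 27/128 217/1024]  R=[435/2048 109/512 55/256 7/32 1/4 1/2 1]  — 869/4096
val_14 [BRRRBBRBBRRBRB]  L=[0 1/8 3/16 13/64 27/128 217/1024 869/4096]  R=[435/2048 109/512 55/256 7/32 1/4 1/2 1]  — 1739/8192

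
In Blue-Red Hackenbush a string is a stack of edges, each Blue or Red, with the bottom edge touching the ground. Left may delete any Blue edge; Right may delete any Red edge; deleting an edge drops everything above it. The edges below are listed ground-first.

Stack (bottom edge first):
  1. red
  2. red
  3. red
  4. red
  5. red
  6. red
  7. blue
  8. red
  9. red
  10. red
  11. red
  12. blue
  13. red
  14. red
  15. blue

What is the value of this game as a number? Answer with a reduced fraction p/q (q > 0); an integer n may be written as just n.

v_1 [r]  L=[]  R=[0]  = -1
v_2 [rr]  L=[]  R=[-1, 0]  = -2
v_3 [rrr]  L=[]  R=[-2, -1, 0]  = -3
v_4 [rrrr]  L=[]  R=[-3, -2, -1, 0]  = -4
v_5 [rrrrr]  L=[]  R=[-4, -3, -2, -1, 0]  = -5
v_6 [rrrrrr]  L=[]  R=[-5, -4, -3, -2, -1, 0]  = -6
v_7 [rrrrrrb]  L=[-6]  R=[-5, -4, -3, -2, -1, 0]  = -11/2
v_8 [rrrrrrbr]  L=[-6]  R=[-11/2, -5, -4, -3, -2, -1, 0]  = -23/4
v_9 [rrrrrrbrr]  L=[-6]  R=[-23/4, -11/2, -5, -4, -3, -2, -1, 0]  = -47/8
v_10 [rrrrrrbrrr]  L=[-6]  R=[-47/8, -23/4, -11/2, -5, -4, -3, -2, -1, 0]  = -95/16
v_11 [rrrrrrbrrrr]  L=[-6]  R=[-95/16, -47/8, -23/4, -11/2, -5, -4, -3, -2, -1, 0]  = -191/32
v_12 [rrrrrrbrrrrb]  L=[-6, -191/32]  R=[-95/16, -47/8, -23/4, -11/2, -5, -4, -3, -2, -1, 0]  = -381/64
v_13 [rrrrrrbrrrrbr]  L=[-6, -191/32]  R=[-381/64, -95/16, -47/8, -23/4, -11/2, -5, -4, -3, -2, -1, 0]  = -763/128
v_14 [rrrrrrbrrrrbrr]  L=[-6, -191/32]  R=[-763/128, -381/64, -95/16, -47/8, -23/4, -11/2, -5, -4, -3, -2, -1, 0]  = -1527/256
v_15 [rrrrrrbrrrrbrrb]  L=[-6, -191/32, -1527/256]  R=[-763/128, -381/64, -95/16, -47/8, -23/4, -11/2, -5, -4, -3, -2, -1, 0]  = -3053/512

-3053/512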